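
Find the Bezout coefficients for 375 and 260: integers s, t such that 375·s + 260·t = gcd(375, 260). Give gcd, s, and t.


Euclidean algorithm on (375, 260) — divide until remainder is 0:
  375 = 1 · 260 + 115
  260 = 2 · 115 + 30
  115 = 3 · 30 + 25
  30 = 1 · 25 + 5
  25 = 5 · 5 + 0
gcd(375, 260) = 5.
Track Bezout coefficients alongside the remainders: start with r₀ = 375 = a·1 + b·0 (s = 1, t = 0) and r₁ = 260 = a·0 + b·1 (s = 0, t = 1); each new remainder r_{k+1} = r_{k-1} − q_k·r_k inherits s_{k+1} = s_{k-1} − q_k·s_k, t_{k+1} = t_{k-1} − q_k·t_k, so r_k = a·s_k + b·t_k at every step:
  q = 1: r = 115, s = 1 − 1·0 = 1, t = 0 − 1·1 = -1  (check: 375·1 + 260·(-1) = 115)
  q = 2: r = 30, s = 0 − 2·1 = -2, t = 1 − 2·(-1) = 3  (check: 375·(-2) + 260·3 = 30)
  q = 3: r = 25, s = 1 − 3·(-2) = 7, t = -1 − 3·3 = -10  (check: 375·7 + 260·(-10) = 25)
  q = 1: r = 5, s = -2 − 1·7 = -9, t = 3 − 1·(-10) = 13  (check: 375·(-9) + 260·13 = 5)
The row with r = 5 (the gcd) gives the Bezout coefficients s = -9, t = 13.
Result: 375 · (-9) + 260 · (13) = 5.

gcd(375, 260) = 5; s = -9, t = 13 (check: 375·(-9) + 260·13 = 5).


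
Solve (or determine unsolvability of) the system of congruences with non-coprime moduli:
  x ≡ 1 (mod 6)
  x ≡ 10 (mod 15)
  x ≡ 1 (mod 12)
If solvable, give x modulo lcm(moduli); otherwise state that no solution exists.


Moduli 6, 15, 12 are not pairwise coprime, so CRT works modulo lcm(m_i) when all pairwise compatibility conditions hold.
Pairwise compatibility: gcd(m_i, m_j) must divide a_i - a_j for every pair.
Merge one congruence at a time:
  Start: x ≡ 1 (mod 6).
  Combine with x ≡ 10 (mod 15): gcd(6, 15) = 3; 10 - 1 = 9, which IS divisible by 3, so compatible.
    Write x = 1 + 6·t and substitute into x ≡ 10 (mod 15): 6·t ≡ 10 − 1 = 9 (mod 15).
    Divide the congruence (and modulus) by g = 3: 2·t ≡ 3 (mod 5).
    The inverse of 2 mod 5 is 3 (since 2·3 = 6 = 1·5 + 1), so t ≡ 3·3 = 9 ≡ 4 (mod 5).
    Then x = 1 + 6·4 = 25, valid modulo lcm(6, 15) = 30: x ≡ 25 (mod 30).
  Combine with x ≡ 1 (mod 12): gcd(30, 12) = 6; 1 - 25 = -24, which IS divisible by 6, so compatible.
    Write x = 25 + 30·t and substitute into x ≡ 1 (mod 12): 30·t ≡ 1 − 25 = -24 (mod 12).
    Divide the congruence (and modulus) by g = 6: 5·t ≡ -4 (mod 2).
    Reduce coefficients mod 2: 1·t ≡ 0 (mod 2).
    So t ≡ 0 (mod 2).
    Then x = 25 + 30·0 = 25, valid modulo lcm(30, 12) = 60: x ≡ 25 (mod 60).
Verify: 25 mod 6 = 1, 25 mod 15 = 10, 25 mod 12 = 1.

x ≡ 25 (mod 60).


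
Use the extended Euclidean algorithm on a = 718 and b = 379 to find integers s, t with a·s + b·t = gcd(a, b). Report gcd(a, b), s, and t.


Euclidean algorithm on (718, 379) — divide until remainder is 0:
  718 = 1 · 379 + 339
  379 = 1 · 339 + 40
  339 = 8 · 40 + 19
  40 = 2 · 19 + 2
  19 = 9 · 2 + 1
  2 = 2 · 1 + 0
gcd(718, 379) = 1.
Track Bezout coefficients alongside the remainders: start with r₀ = 718 = a·1 + b·0 (s = 1, t = 0) and r₁ = 379 = a·0 + b·1 (s = 0, t = 1); each new remainder r_{k+1} = r_{k-1} − q_k·r_k inherits s_{k+1} = s_{k-1} − q_k·s_k, t_{k+1} = t_{k-1} − q_k·t_k, so r_k = a·s_k + b·t_k at every step:
  q = 1: r = 339, s = 1 − 1·0 = 1, t = 0 − 1·1 = -1  (check: 718·1 + 379·(-1) = 339)
  q = 1: r = 40, s = 0 − 1·1 = -1, t = 1 − 1·(-1) = 2  (check: 718·(-1) + 379·2 = 40)
  q = 8: r = 19, s = 1 − 8·(-1) = 9, t = -1 − 8·2 = -17  (check: 718·9 + 379·(-17) = 19)
  q = 2: r = 2, s = -1 − 2·9 = -19, t = 2 − 2·(-17) = 36  (check: 718·(-19) + 379·36 = 2)
  q = 9: r = 1, s = 9 − 9·(-19) = 180, t = -17 − 9·36 = -341  (check: 718·180 + 379·(-341) = 1)
The row with r = 1 (the gcd) gives the Bezout coefficients s = 180, t = -341.
Result: 718 · (180) + 379 · (-341) = 1.

gcd(718, 379) = 1; s = 180, t = -341 (check: 718·180 + 379·(-341) = 1).


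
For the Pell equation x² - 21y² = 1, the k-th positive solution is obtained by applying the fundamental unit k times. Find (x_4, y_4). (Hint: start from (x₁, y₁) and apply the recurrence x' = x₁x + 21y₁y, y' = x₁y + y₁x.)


Step 1: Find the fundamental solution (x₁, y₁) of x² - 21y² = 1.
  Expand √21 as a continued fraction. a₀ = ⌊√21⌋ = 4; iterate m_{k+1} = d_k·a_k − m_k, d_{k+1} = (21 − m_{k+1}²)/d_k, a_{k+1} = ⌊(a₀ + m_{k+1})/d_{k+1}⌋ (starting m₀ = 0, d₀ = 1), with convergents p_k = a_k·p_{k-1} + p_{k-2}, q_k = a_k·q_{k-1} + q_{k-2} (p₋₁ = 1, q₋₁ = 0):
  k = 0: a₀ = 4; p₀/q₀ = 4/1; p₀² − 21·q₀² = 16 − 21 = -5.
  k = 1: m = 4, d = 5, a = ⌊(4 + 4)/5⌋ = 1; p/q = (1·4 + 1)/(1·1 + 0) = 5/1; p² − 21·q² = 25 − 21 = 4.
  k = 2: m = 1, d = 4, a = ⌊(4 + 1)/4⌋ = 1; p/q = (1·5 + 4)/(1·1 + 1) = 9/2; p² − 21·q² = 81 − 84 = -3.
  k = 3: m = 3, d = 3, a = ⌊(4 + 3)/3⌋ = 2; p/q = (2·9 + 5)/(2·2 + 1) = 23/5; p² − 21·q² = 529 − 525 = 4.
  k = 4: m = 3, d = 4, a = ⌊(4 + 3)/4⌋ = 1; p/q = (1·23 + 9)/(1·5 + 2) = 32/7; p² − 21·q² = 1024 − 1029 = -5.
  k = 5: m = 1, d = 5, a = ⌊(4 + 1)/5⌋ = 1; p/q = (1·32 + 23)/(1·7 + 5) = 55/12; p² − 21·q² = 3025 − 3024 = 1.
  The first convergent with p² − 21·q² = 1 gives the fundamental solution (x₁, y₁) = (55, 12).
Step 2: Apply the recurrence (x_{n+1}, y_{n+1}) = (x₁x_n + 21y₁y_n, x₁y_n + y₁x_n) repeatedly.
  From (x_1, y_1) = (55, 12): x_2 = 55·55 + 21·12·12 = 6049; y_2 = 55·12 + 12·55 = 1320.
  From (x_2, y_2) = (6049, 1320): x_3 = 55·6049 + 21·12·1320 = 665335; y_3 = 55·1320 + 12·6049 = 145188.
  From (x_3, y_3) = (665335, 145188): x_4 = 55·665335 + 21·12·145188 = 73180801; y_4 = 55·145188 + 12·665335 = 15969360.
Step 3: Verify x_4² - 21·y_4² = 5355429635001601 - 5355429635001600 = 1 (should be 1). ✓

(x_1, y_1) = (55, 12); (x_4, y_4) = (73180801, 15969360).


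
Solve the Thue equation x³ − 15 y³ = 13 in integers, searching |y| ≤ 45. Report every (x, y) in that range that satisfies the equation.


The equation is x³ - 15y³ = 13. For fixed y, x³ = 15·y³ + 13, so a solution requires the RHS to be a perfect cube.
Strategy: iterate y from -45 to 45, compute RHS = 15·y³ + 13, and check whether it is a (positive or negative) perfect cube.
Check small values of y:
  y = 0: RHS = 13 is not a perfect cube.
  y = 1: RHS = 28 is not a perfect cube.
  y = -1: RHS = -2 is not a perfect cube.
  y = 2: RHS = 133 is not a perfect cube.
  y = -2: RHS = -107 is not a perfect cube.
  y = 3: RHS = 418 is not a perfect cube.
  y = -3: RHS = -392 is not a perfect cube.
Continuing the search up to |y| = 45 finds no solutions either.
No (x, y) in the scanned range satisfies the equation.

No integer solutions with |y| ≤ 45.


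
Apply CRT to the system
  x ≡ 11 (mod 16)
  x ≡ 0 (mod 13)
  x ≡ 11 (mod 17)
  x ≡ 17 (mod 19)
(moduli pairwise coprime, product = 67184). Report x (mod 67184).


Product of moduli M = 16 · 13 · 17 · 19 = 67184.
Merge one congruence at a time:
  Start: x ≡ 11 (mod 16).
  Combine with x ≡ 0 (mod 13); new modulus lcm = 208.
    Write x = 11 + 16·t and substitute into x ≡ 0 (mod 13): 16·t ≡ 0 − 11 = -11 (mod 13).
    Reduce coefficients mod 13: 3·t ≡ 2 (mod 13).
    The inverse of 3 mod 13 is 9 (since 3·9 = 27 = 2·13 + 1), so t ≡ 9·2 = 18 ≡ 5 (mod 13).
    Then x = 11 + 16·5 = 91, valid modulo lcm(16, 13) = 208: x ≡ 91 (mod 208).
  Combine with x ≡ 11 (mod 17); new modulus lcm = 3536.
    Write x = 91 + 208·t and substitute into x ≡ 11 (mod 17): 208·t ≡ 11 − 91 = -80 (mod 17).
    Reduce coefficients mod 17: 4·t ≡ 5 (mod 17).
    The inverse of 4 mod 17 is 13 (since 4·13 = 52 = 3·17 + 1), so t ≡ 13·5 = 65 ≡ 14 (mod 17).
    Then x = 91 + 208·14 = 3003, valid modulo lcm(208, 17) = 3536: x ≡ 3003 (mod 3536).
  Combine with x ≡ 17 (mod 19); new modulus lcm = 67184.
    Write x = 3003 + 3536·t and substitute into x ≡ 17 (mod 19): 3536·t ≡ 17 − 3003 = -2986 (mod 19).
    Reduce coefficients mod 19: 2·t ≡ 16 (mod 19).
    The inverse of 2 mod 19 is 10 (since 2·10 = 20 = 1·19 + 1), so t ≡ 10·16 = 160 ≡ 8 (mod 19).
    Then x = 3003 + 3536·8 = 31291, valid modulo lcm(3536, 19) = 67184: x ≡ 31291 (mod 67184).
Verify against each original: 31291 mod 16 = 11, 31291 mod 13 = 0, 31291 mod 17 = 11, 31291 mod 19 = 17.

x ≡ 31291 (mod 67184).


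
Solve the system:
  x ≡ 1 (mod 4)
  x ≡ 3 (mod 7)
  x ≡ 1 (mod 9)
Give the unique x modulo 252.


Moduli 4, 7, 9 are pairwise coprime; by CRT there is a unique solution modulo M = 4 · 7 · 9 = 252.
Solve pairwise, accumulating the modulus:
  Start with x ≡ 1 (mod 4).
  Combine with x ≡ 3 (mod 7): since gcd(4, 7) = 1, we get a unique residue mod 28.
    Write x = 1 + 4·t and substitute into x ≡ 3 (mod 7): 4·t ≡ 3 − 1 = 2 (mod 7).
    The inverse of 4 mod 7 is 2 (since 4·2 = 8 = 1·7 + 1), so t ≡ 2·2 = 4 ≡ 4 (mod 7).
    Then x = 1 + 4·4 = 17, valid modulo lcm(4, 7) = 28: x ≡ 17 (mod 28).
  Combine with x ≡ 1 (mod 9): since gcd(28, 9) = 1, we get a unique residue mod 252.
    Write x = 17 + 28·t and substitute into x ≡ 1 (mod 9): 28·t ≡ 1 − 17 = -16 (mod 9).
    Reduce coefficients mod 9: 1·t ≡ 2 (mod 9).
    So t ≡ 2 (mod 9).
    Then x = 17 + 28·2 = 73, valid modulo lcm(28, 9) = 252: x ≡ 73 (mod 252).
Verify: 73 mod 4 = 1 ✓, 73 mod 7 = 3 ✓, 73 mod 9 = 1 ✓.

x ≡ 73 (mod 252).


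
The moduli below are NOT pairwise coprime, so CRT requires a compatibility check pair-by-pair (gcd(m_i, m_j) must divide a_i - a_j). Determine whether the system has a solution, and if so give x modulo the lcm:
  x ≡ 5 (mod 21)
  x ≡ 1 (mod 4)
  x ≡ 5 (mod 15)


Moduli 21, 4, 15 are not pairwise coprime, so CRT works modulo lcm(m_i) when all pairwise compatibility conditions hold.
Pairwise compatibility: gcd(m_i, m_j) must divide a_i - a_j for every pair.
Merge one congruence at a time:
  Start: x ≡ 5 (mod 21).
  Combine with x ≡ 1 (mod 4): gcd(21, 4) = 1; 1 - 5 = -4, which IS divisible by 1, so compatible.
    Write x = 5 + 21·t and substitute into x ≡ 1 (mod 4): 21·t ≡ 1 − 5 = -4 (mod 4).
    Reduce coefficients mod 4: 1·t ≡ 0 (mod 4).
    So t ≡ 0 (mod 4).
    Then x = 5 + 21·0 = 5, valid modulo lcm(21, 4) = 84: x ≡ 5 (mod 84).
  Combine with x ≡ 5 (mod 15): gcd(84, 15) = 3; 5 - 5 = 0, which IS divisible by 3, so compatible.
    Write x = 5 + 84·t and substitute into x ≡ 5 (mod 15): 84·t ≡ 5 − 5 = 0 (mod 15).
    Divide the congruence (and modulus) by g = 3: 28·t ≡ 0 (mod 5).
    Reduce coefficients mod 5: 3·t ≡ 0 (mod 5).
    The inverse of 3 mod 5 is 2 (since 3·2 = 6 = 1·5 + 1), so t ≡ 2·0 = 0 ≡ 0 (mod 5).
    Then x = 5 + 84·0 = 5, valid modulo lcm(84, 15) = 420: x ≡ 5 (mod 420).
Verify: 5 mod 21 = 5, 5 mod 4 = 1, 5 mod 15 = 5.

x ≡ 5 (mod 420).


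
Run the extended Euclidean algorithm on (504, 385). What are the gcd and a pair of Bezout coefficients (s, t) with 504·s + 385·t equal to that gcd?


Euclidean algorithm on (504, 385) — divide until remainder is 0:
  504 = 1 · 385 + 119
  385 = 3 · 119 + 28
  119 = 4 · 28 + 7
  28 = 4 · 7 + 0
gcd(504, 385) = 7.
Track Bezout coefficients alongside the remainders: start with r₀ = 504 = a·1 + b·0 (s = 1, t = 0) and r₁ = 385 = a·0 + b·1 (s = 0, t = 1); each new remainder r_{k+1} = r_{k-1} − q_k·r_k inherits s_{k+1} = s_{k-1} − q_k·s_k, t_{k+1} = t_{k-1} − q_k·t_k, so r_k = a·s_k + b·t_k at every step:
  q = 1: r = 119, s = 1 − 1·0 = 1, t = 0 − 1·1 = -1  (check: 504·1 + 385·(-1) = 119)
  q = 3: r = 28, s = 0 − 3·1 = -3, t = 1 − 3·(-1) = 4  (check: 504·(-3) + 385·4 = 28)
  q = 4: r = 7, s = 1 − 4·(-3) = 13, t = -1 − 4·4 = -17  (check: 504·13 + 385·(-17) = 7)
The row with r = 7 (the gcd) gives the Bezout coefficients s = 13, t = -17.
Result: 504 · (13) + 385 · (-17) = 7.

gcd(504, 385) = 7; s = 13, t = -17 (check: 504·13 + 385·(-17) = 7).


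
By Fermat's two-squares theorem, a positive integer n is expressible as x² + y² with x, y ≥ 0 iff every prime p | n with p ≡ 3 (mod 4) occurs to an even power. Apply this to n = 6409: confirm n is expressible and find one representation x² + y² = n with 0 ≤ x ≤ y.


Step 1: Factor n = 6409 = 13 · 17 · 29.
Step 2: Check the mod-4 condition on each prime factor: 13 ≡ 1 (mod 4), exponent 1; 17 ≡ 1 (mod 4), exponent 1; 29 ≡ 1 (mod 4), exponent 1.
All primes ≡ 3 (mod 4) appear to even exponent (or don't appear), so by the two-squares theorem n IS expressible as a sum of two squares.
Step 3: Build a representation. Here n = 13 · 17 · 29 is a product of primes ≡ 1 (mod 4). Each prime p ≡ 1 (mod 4) is itself a sum of two squares; find a² by testing p − a² for a perfect square:
  13: 13 − 1² = 12, 13 − 2² = 9 = 3² ⇒ 13 = 2² + 3².
  17: 17 − 1² = 16 = 4² ⇒ 17 = 1² + 4².
  29: 29 − 1² = 28, 29 − 2² = 25 = 5² ⇒ 29 = 2² + 5².
  Combine using the Brahmagupta–Fibonacci identity (a² + b²)(c² + d²) = (ac − bd)² + (ad + bc)² = (ac + bd)² + (ad − bc)²:
  13 · 17 = 221: from (2² + 3²)(1² + 4²), take (2·1 − 3·4, 2·4 + 3·1) = (2 − 12, 8 + 3) = (-10, 11); dropping signs (only squares matter) gives (10, 11); check 10² + 11² = 100 + 121 = 221 ✓.
  221 · 29 = 6409: from (10² + 11²)(2² + 5²), take (10·2 − 11·5, 10·5 + 11·2) = (20 − 55, 50 + 22) = (-35, 72); dropping signs (only squares matter) gives (35, 72); check 35² + 72² = 1225 + 5184 = 6409 ✓.
Step 4: Order so x ≤ y and verify: 35² + 72² = 1225 + 5184 = 6409 = n. ✓

n = 6409 = 35² + 72² (one valid representation with x ≤ y).


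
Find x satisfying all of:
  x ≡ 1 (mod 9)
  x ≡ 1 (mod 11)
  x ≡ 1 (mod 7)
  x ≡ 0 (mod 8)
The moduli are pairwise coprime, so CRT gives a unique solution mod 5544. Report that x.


Product of moduli M = 9 · 11 · 7 · 8 = 5544.
Merge one congruence at a time:
  Start: x ≡ 1 (mod 9).
  Combine with x ≡ 1 (mod 11); new modulus lcm = 99.
    Write x = 1 + 9·t and substitute into x ≡ 1 (mod 11): 9·t ≡ 1 − 1 = 0 (mod 11).
    The inverse of 9 mod 11 is 5 (since 9·5 = 45 = 4·11 + 1), so t ≡ 5·0 = 0 ≡ 0 (mod 11).
    Then x = 1 + 9·0 = 1, valid modulo lcm(9, 11) = 99: x ≡ 1 (mod 99).
  Combine with x ≡ 1 (mod 7); new modulus lcm = 693.
    Write x = 1 + 99·t and substitute into x ≡ 1 (mod 7): 99·t ≡ 1 − 1 = 0 (mod 7).
    Reduce coefficients mod 7: 1·t ≡ 0 (mod 7).
    So t ≡ 0 (mod 7).
    Then x = 1 + 99·0 = 1, valid modulo lcm(99, 7) = 693: x ≡ 1 (mod 693).
  Combine with x ≡ 0 (mod 8); new modulus lcm = 5544.
    Write x = 1 + 693·t and substitute into x ≡ 0 (mod 8): 693·t ≡ 0 − 1 = -1 (mod 8).
    Reduce coefficients mod 8: 5·t ≡ 7 (mod 8).
    The inverse of 5 mod 8 is 5 (since 5·5 = 25 = 3·8 + 1), so t ≡ 5·7 = 35 ≡ 3 (mod 8).
    Then x = 1 + 693·3 = 2080, valid modulo lcm(693, 8) = 5544: x ≡ 2080 (mod 5544).
Verify against each original: 2080 mod 9 = 1, 2080 mod 11 = 1, 2080 mod 7 = 1, 2080 mod 8 = 0.

x ≡ 2080 (mod 5544).


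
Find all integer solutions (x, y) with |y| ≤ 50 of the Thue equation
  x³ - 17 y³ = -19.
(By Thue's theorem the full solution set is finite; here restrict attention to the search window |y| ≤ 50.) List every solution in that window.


The equation is x³ - 17y³ = -19. For fixed y, x³ = 17·y³ − 19, so a solution requires the RHS to be a perfect cube.
Strategy: iterate y from -50 to 50, compute RHS = 17·y³ − 19, and check whether it is a (positive or negative) perfect cube.
Check small values of y:
  y = 0: RHS = -19 is not a perfect cube.
  y = 1: RHS = -2 is not a perfect cube.
  y = -1: RHS = -36 is not a perfect cube.
  y = 2: RHS = 117 is not a perfect cube.
  y = -2: RHS = -155 is not a perfect cube.
  y = 3: RHS = 440 is not a perfect cube.
  y = -3: RHS = -478 is not a perfect cube.
Continuing the search up to |y| = 50 finds no solutions either.
No (x, y) in the scanned range satisfies the equation.

No integer solutions with |y| ≤ 50.


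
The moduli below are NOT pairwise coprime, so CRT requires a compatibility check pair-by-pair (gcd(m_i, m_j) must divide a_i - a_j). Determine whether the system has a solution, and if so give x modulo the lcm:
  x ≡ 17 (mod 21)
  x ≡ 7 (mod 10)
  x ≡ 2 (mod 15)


Moduli 21, 10, 15 are not pairwise coprime, so CRT works modulo lcm(m_i) when all pairwise compatibility conditions hold.
Pairwise compatibility: gcd(m_i, m_j) must divide a_i - a_j for every pair.
Merge one congruence at a time:
  Start: x ≡ 17 (mod 21).
  Combine with x ≡ 7 (mod 10): gcd(21, 10) = 1; 7 - 17 = -10, which IS divisible by 1, so compatible.
    Write x = 17 + 21·t and substitute into x ≡ 7 (mod 10): 21·t ≡ 7 − 17 = -10 (mod 10).
    Reduce coefficients mod 10: 1·t ≡ 0 (mod 10).
    So t ≡ 0 (mod 10).
    Then x = 17 + 21·0 = 17, valid modulo lcm(21, 10) = 210: x ≡ 17 (mod 210).
  Combine with x ≡ 2 (mod 15): gcd(210, 15) = 15; 2 - 17 = -15, which IS divisible by 15, so compatible.
    Write x = 17 + 210·t and substitute into x ≡ 2 (mod 15): 210·t ≡ 2 − 17 = -15 (mod 15).
    Divide the congruence (and modulus) by g = 15: 14·t ≡ -1 (mod 1).
    Modulo 1 every t works; take t = 0.
    Then x = 17 + 210·0 = 17, valid modulo lcm(210, 15) = 210: x ≡ 17 (mod 210).
Verify: 17 mod 21 = 17, 17 mod 10 = 7, 17 mod 15 = 2.

x ≡ 17 (mod 210).


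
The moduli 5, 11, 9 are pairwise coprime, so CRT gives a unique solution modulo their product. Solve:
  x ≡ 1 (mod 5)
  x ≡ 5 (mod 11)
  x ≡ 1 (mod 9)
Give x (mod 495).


Moduli 5, 11, 9 are pairwise coprime; by CRT there is a unique solution modulo M = 5 · 11 · 9 = 495.
Solve pairwise, accumulating the modulus:
  Start with x ≡ 1 (mod 5).
  Combine with x ≡ 5 (mod 11): since gcd(5, 11) = 1, we get a unique residue mod 55.
    Write x = 1 + 5·t and substitute into x ≡ 5 (mod 11): 5·t ≡ 5 − 1 = 4 (mod 11).
    The inverse of 5 mod 11 is 9 (since 5·9 = 45 = 4·11 + 1), so t ≡ 9·4 = 36 ≡ 3 (mod 11).
    Then x = 1 + 5·3 = 16, valid modulo lcm(5, 11) = 55: x ≡ 16 (mod 55).
  Combine with x ≡ 1 (mod 9): since gcd(55, 9) = 1, we get a unique residue mod 495.
    Write x = 16 + 55·t and substitute into x ≡ 1 (mod 9): 55·t ≡ 1 − 16 = -15 (mod 9).
    Reduce coefficients mod 9: 1·t ≡ 3 (mod 9).
    So t ≡ 3 (mod 9).
    Then x = 16 + 55·3 = 181, valid modulo lcm(55, 9) = 495: x ≡ 181 (mod 495).
Verify: 181 mod 5 = 1 ✓, 181 mod 11 = 5 ✓, 181 mod 9 = 1 ✓.

x ≡ 181 (mod 495).


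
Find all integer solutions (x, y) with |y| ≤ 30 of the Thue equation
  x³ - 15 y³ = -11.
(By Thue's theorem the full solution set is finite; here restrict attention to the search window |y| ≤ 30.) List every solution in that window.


The equation is x³ - 15y³ = -11. For fixed y, x³ = 15·y³ − 11, so a solution requires the RHS to be a perfect cube.
Strategy: iterate y from -30 to 30, compute RHS = 15·y³ − 11, and check whether it is a (positive or negative) perfect cube.
Check small values of y:
  y = 0: RHS = -11 is not a perfect cube.
  y = 1: RHS = 4 is not a perfect cube.
  y = -1: RHS = -26 is not a perfect cube.
  y = 2: RHS = 109 is not a perfect cube.
  y = -2: RHS = -131 is not a perfect cube.
  y = 3: RHS = 394 is not a perfect cube.
  y = -3: RHS = -416 is not a perfect cube.
Continuing the search up to |y| = 30 finds no solutions either.
No (x, y) in the scanned range satisfies the equation.

No integer solutions with |y| ≤ 30.


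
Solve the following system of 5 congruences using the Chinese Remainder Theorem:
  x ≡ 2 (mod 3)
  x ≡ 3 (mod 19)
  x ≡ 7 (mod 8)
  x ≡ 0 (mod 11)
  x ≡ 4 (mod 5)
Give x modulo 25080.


Product of moduli M = 3 · 19 · 8 · 11 · 5 = 25080.
Merge one congruence at a time:
  Start: x ≡ 2 (mod 3).
  Combine with x ≡ 3 (mod 19); new modulus lcm = 57.
    Write x = 2 + 3·t and substitute into x ≡ 3 (mod 19): 3·t ≡ 3 − 2 = 1 (mod 19).
    The inverse of 3 mod 19 is 13 (since 3·13 = 39 = 2·19 + 1), so t ≡ 13·1 = 13 ≡ 13 (mod 19).
    Then x = 2 + 3·13 = 41, valid modulo lcm(3, 19) = 57: x ≡ 41 (mod 57).
  Combine with x ≡ 7 (mod 8); new modulus lcm = 456.
    Write x = 41 + 57·t and substitute into x ≡ 7 (mod 8): 57·t ≡ 7 − 41 = -34 (mod 8).
    Reduce coefficients mod 8: 1·t ≡ 6 (mod 8).
    So t ≡ 6 (mod 8).
    Then x = 41 + 57·6 = 383, valid modulo lcm(57, 8) = 456: x ≡ 383 (mod 456).
  Combine with x ≡ 0 (mod 11); new modulus lcm = 5016.
    Write x = 383 + 456·t and substitute into x ≡ 0 (mod 11): 456·t ≡ 0 − 383 = -383 (mod 11).
    Reduce coefficients mod 11: 5·t ≡ 2 (mod 11).
    The inverse of 5 mod 11 is 9 (since 5·9 = 45 = 4·11 + 1), so t ≡ 9·2 = 18 ≡ 7 (mod 11).
    Then x = 383 + 456·7 = 3575, valid modulo lcm(456, 11) = 5016: x ≡ 3575 (mod 5016).
  Combine with x ≡ 4 (mod 5); new modulus lcm = 25080.
    Write x = 3575 + 5016·t and substitute into x ≡ 4 (mod 5): 5016·t ≡ 4 − 3575 = -3571 (mod 5).
    Reduce coefficients mod 5: 1·t ≡ 4 (mod 5).
    So t ≡ 4 (mod 5).
    Then x = 3575 + 5016·4 = 23639, valid modulo lcm(5016, 5) = 25080: x ≡ 23639 (mod 25080).
Verify against each original: 23639 mod 3 = 2, 23639 mod 19 = 3, 23639 mod 8 = 7, 23639 mod 11 = 0, 23639 mod 5 = 4.

x ≡ 23639 (mod 25080).


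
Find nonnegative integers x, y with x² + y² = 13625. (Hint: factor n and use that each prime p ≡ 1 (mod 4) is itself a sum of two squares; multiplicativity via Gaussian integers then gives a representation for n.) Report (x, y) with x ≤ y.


Step 1: Factor n = 13625 = 5^3 · 109.
Step 2: Check the mod-4 condition on each prime factor: 5 ≡ 1 (mod 4), exponent 3; 109 ≡ 1 (mod 4), exponent 1.
All primes ≡ 3 (mod 4) appear to even exponent (or don't appear), so by the two-squares theorem n IS expressible as a sum of two squares.
Step 3: Build a representation. Group n = k² · m with k = 5 and m = 5 · 109 = 545 (a product of primes ≡ 1 (mod 4)); a representation of m scales to one of n via (k·x)² + (k·y)² = k²(x² + y²). Each prime p ≡ 1 (mod 4) is itself a sum of two squares; find a² by testing p − a² for a perfect square:
  5: 5 − 1² = 4 = 2² ⇒ 5 = 1² + 2².
  109: 109 − 1² = 108, 109 − 2² = 105, 109 − 3² = 100 = 10² ⇒ 109 = 3² + 10².
  Combine using the Brahmagupta–Fibonacci identity (a² + b²)(c² + d²) = (ac − bd)² + (ad + bc)² = (ac + bd)² + (ad − bc)²:
  5 · 109 = 545: from (1² + 2²)(3² + 10²), take (1·3 − 2·10, 1·10 + 2·3) = (3 − 20, 10 + 6) = (-17, 16); dropping signs (only squares matter) gives (17, 16); check 17² + 16² = 289 + 256 = 545 ✓.
  Scale by k = 5: (5·17, 5·16) = (85, 80).
Step 4: Order so x ≤ y and verify: 80² + 85² = 6400 + 7225 = 13625 = n. ✓

n = 13625 = 80² + 85² (one valid representation with x ≤ y).


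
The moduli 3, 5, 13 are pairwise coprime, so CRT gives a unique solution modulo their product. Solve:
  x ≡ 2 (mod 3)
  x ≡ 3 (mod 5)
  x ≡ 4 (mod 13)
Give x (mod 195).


Moduli 3, 5, 13 are pairwise coprime; by CRT there is a unique solution modulo M = 3 · 5 · 13 = 195.
Solve pairwise, accumulating the modulus:
  Start with x ≡ 2 (mod 3).
  Combine with x ≡ 3 (mod 5): since gcd(3, 5) = 1, we get a unique residue mod 15.
    Write x = 2 + 3·t and substitute into x ≡ 3 (mod 5): 3·t ≡ 3 − 2 = 1 (mod 5).
    The inverse of 3 mod 5 is 2 (since 3·2 = 6 = 1·5 + 1), so t ≡ 2·1 = 2 ≡ 2 (mod 5).
    Then x = 2 + 3·2 = 8, valid modulo lcm(3, 5) = 15: x ≡ 8 (mod 15).
  Combine with x ≡ 4 (mod 13): since gcd(15, 13) = 1, we get a unique residue mod 195.
    Write x = 8 + 15·t and substitute into x ≡ 4 (mod 13): 15·t ≡ 4 − 8 = -4 (mod 13).
    Reduce coefficients mod 13: 2·t ≡ 9 (mod 13).
    The inverse of 2 mod 13 is 7 (since 2·7 = 14 = 1·13 + 1), so t ≡ 7·9 = 63 ≡ 11 (mod 13).
    Then x = 8 + 15·11 = 173, valid modulo lcm(15, 13) = 195: x ≡ 173 (mod 195).
Verify: 173 mod 3 = 2 ✓, 173 mod 5 = 3 ✓, 173 mod 13 = 4 ✓.

x ≡ 173 (mod 195).


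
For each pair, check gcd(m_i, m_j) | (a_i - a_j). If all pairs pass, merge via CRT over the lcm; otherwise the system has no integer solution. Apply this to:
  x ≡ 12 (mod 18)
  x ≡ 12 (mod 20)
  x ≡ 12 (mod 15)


Moduli 18, 20, 15 are not pairwise coprime, so CRT works modulo lcm(m_i) when all pairwise compatibility conditions hold.
Pairwise compatibility: gcd(m_i, m_j) must divide a_i - a_j for every pair.
Merge one congruence at a time:
  Start: x ≡ 12 (mod 18).
  Combine with x ≡ 12 (mod 20): gcd(18, 20) = 2; 12 - 12 = 0, which IS divisible by 2, so compatible.
    Write x = 12 + 18·t and substitute into x ≡ 12 (mod 20): 18·t ≡ 12 − 12 = 0 (mod 20).
    Divide the congruence (and modulus) by g = 2: 9·t ≡ 0 (mod 10).
    The inverse of 9 mod 10 is 9 (since 9·9 = 81 = 8·10 + 1), so t ≡ 9·0 = 0 ≡ 0 (mod 10).
    Then x = 12 + 18·0 = 12, valid modulo lcm(18, 20) = 180: x ≡ 12 (mod 180).
  Combine with x ≡ 12 (mod 15): gcd(180, 15) = 15; 12 - 12 = 0, which IS divisible by 15, so compatible.
    Write x = 12 + 180·t and substitute into x ≡ 12 (mod 15): 180·t ≡ 12 − 12 = 0 (mod 15).
    Divide the congruence (and modulus) by g = 15: 12·t ≡ 0 (mod 1).
    Modulo 1 every t works; take t = 0.
    Then x = 12 + 180·0 = 12, valid modulo lcm(180, 15) = 180: x ≡ 12 (mod 180).
Verify: 12 mod 18 = 12, 12 mod 20 = 12, 12 mod 15 = 12.

x ≡ 12 (mod 180).


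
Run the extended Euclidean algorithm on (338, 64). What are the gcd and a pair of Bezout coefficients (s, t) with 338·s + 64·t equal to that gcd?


Euclidean algorithm on (338, 64) — divide until remainder is 0:
  338 = 5 · 64 + 18
  64 = 3 · 18 + 10
  18 = 1 · 10 + 8
  10 = 1 · 8 + 2
  8 = 4 · 2 + 0
gcd(338, 64) = 2.
Track Bezout coefficients alongside the remainders: start with r₀ = 338 = a·1 + b·0 (s = 1, t = 0) and r₁ = 64 = a·0 + b·1 (s = 0, t = 1); each new remainder r_{k+1} = r_{k-1} − q_k·r_k inherits s_{k+1} = s_{k-1} − q_k·s_k, t_{k+1} = t_{k-1} − q_k·t_k, so r_k = a·s_k + b·t_k at every step:
  q = 5: r = 18, s = 1 − 5·0 = 1, t = 0 − 5·1 = -5  (check: 338·1 + 64·(-5) = 18)
  q = 3: r = 10, s = 0 − 3·1 = -3, t = 1 − 3·(-5) = 16  (check: 338·(-3) + 64·16 = 10)
  q = 1: r = 8, s = 1 − 1·(-3) = 4, t = -5 − 1·16 = -21  (check: 338·4 + 64·(-21) = 8)
  q = 1: r = 2, s = -3 − 1·4 = -7, t = 16 − 1·(-21) = 37  (check: 338·(-7) + 64·37 = 2)
The row with r = 2 (the gcd) gives the Bezout coefficients s = -7, t = 37.
Result: 338 · (-7) + 64 · (37) = 2.

gcd(338, 64) = 2; s = -7, t = 37 (check: 338·(-7) + 64·37 = 2).


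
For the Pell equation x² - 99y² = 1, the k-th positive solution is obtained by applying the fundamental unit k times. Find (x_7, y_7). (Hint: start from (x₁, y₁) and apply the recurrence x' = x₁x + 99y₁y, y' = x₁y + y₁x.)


Step 1: Find the fundamental solution (x₁, y₁) of x² - 99y² = 1.
  Expand √99 as a continued fraction. a₀ = ⌊√99⌋ = 9; iterate m_{k+1} = d_k·a_k − m_k, d_{k+1} = (99 − m_{k+1}²)/d_k, a_{k+1} = ⌊(a₀ + m_{k+1})/d_{k+1}⌋ (starting m₀ = 0, d₀ = 1), with convergents p_k = a_k·p_{k-1} + p_{k-2}, q_k = a_k·q_{k-1} + q_{k-2} (p₋₁ = 1, q₋₁ = 0):
  k = 0: a₀ = 9; p₀/q₀ = 9/1; p₀² − 99·q₀² = 81 − 99 = -18.
  k = 1: m = 9, d = 18, a = ⌊(9 + 9)/18⌋ = 1; p/q = (1·9 + 1)/(1·1 + 0) = 10/1; p² − 99·q² = 100 − 99 = 1.
  The first convergent with p² − 99·q² = 1 gives the fundamental solution (x₁, y₁) = (10, 1).
Step 2: Apply the recurrence (x_{n+1}, y_{n+1}) = (x₁x_n + 99y₁y_n, x₁y_n + y₁x_n) repeatedly.
  From (x_1, y_1) = (10, 1): x_2 = 10·10 + 99·1·1 = 199; y_2 = 10·1 + 1·10 = 20.
  From (x_2, y_2) = (199, 20): x_3 = 10·199 + 99·1·20 = 3970; y_3 = 10·20 + 1·199 = 399.
  From (x_3, y_3) = (3970, 399): x_4 = 10·3970 + 99·1·399 = 79201; y_4 = 10·399 + 1·3970 = 7960.
  From (x_4, y_4) = (79201, 7960): x_5 = 10·79201 + 99·1·7960 = 1580050; y_5 = 10·7960 + 1·79201 = 158801.
  From (x_5, y_5) = (1580050, 158801): x_6 = 10·1580050 + 99·1·158801 = 31521799; y_6 = 10·158801 + 1·1580050 = 3168060.
  From (x_6, y_6) = (31521799, 3168060): x_7 = 10·31521799 + 99·1·3168060 = 628855930; y_7 = 10·3168060 + 1·31521799 = 63202399.
Step 3: Verify x_7² - 99·y_7² = 395459780696164900 - 395459780696164899 = 1 (should be 1). ✓

(x_1, y_1) = (10, 1); (x_7, y_7) = (628855930, 63202399).


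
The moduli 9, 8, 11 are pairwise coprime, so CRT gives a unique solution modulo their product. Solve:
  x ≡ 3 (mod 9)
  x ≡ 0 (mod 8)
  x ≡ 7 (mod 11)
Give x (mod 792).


Moduli 9, 8, 11 are pairwise coprime; by CRT there is a unique solution modulo M = 9 · 8 · 11 = 792.
Solve pairwise, accumulating the modulus:
  Start with x ≡ 3 (mod 9).
  Combine with x ≡ 0 (mod 8): since gcd(9, 8) = 1, we get a unique residue mod 72.
    Write x = 3 + 9·t and substitute into x ≡ 0 (mod 8): 9·t ≡ 0 − 3 = -3 (mod 8).
    Reduce coefficients mod 8: 1·t ≡ 5 (mod 8).
    So t ≡ 5 (mod 8).
    Then x = 3 + 9·5 = 48, valid modulo lcm(9, 8) = 72: x ≡ 48 (mod 72).
  Combine with x ≡ 7 (mod 11): since gcd(72, 11) = 1, we get a unique residue mod 792.
    Write x = 48 + 72·t and substitute into x ≡ 7 (mod 11): 72·t ≡ 7 − 48 = -41 (mod 11).
    Reduce coefficients mod 11: 6·t ≡ 3 (mod 11).
    The inverse of 6 mod 11 is 2 (since 6·2 = 12 = 1·11 + 1), so t ≡ 2·3 = 6 ≡ 6 (mod 11).
    Then x = 48 + 72·6 = 480, valid modulo lcm(72, 11) = 792: x ≡ 480 (mod 792).
Verify: 480 mod 9 = 3 ✓, 480 mod 8 = 0 ✓, 480 mod 11 = 7 ✓.

x ≡ 480 (mod 792).


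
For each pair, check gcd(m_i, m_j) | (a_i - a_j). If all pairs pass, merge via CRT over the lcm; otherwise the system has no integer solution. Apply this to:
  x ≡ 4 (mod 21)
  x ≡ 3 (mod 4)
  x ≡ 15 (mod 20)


Moduli 21, 4, 20 are not pairwise coprime, so CRT works modulo lcm(m_i) when all pairwise compatibility conditions hold.
Pairwise compatibility: gcd(m_i, m_j) must divide a_i - a_j for every pair.
Merge one congruence at a time:
  Start: x ≡ 4 (mod 21).
  Combine with x ≡ 3 (mod 4): gcd(21, 4) = 1; 3 - 4 = -1, which IS divisible by 1, so compatible.
    Write x = 4 + 21·t and substitute into x ≡ 3 (mod 4): 21·t ≡ 3 − 4 = -1 (mod 4).
    Reduce coefficients mod 4: 1·t ≡ 3 (mod 4).
    So t ≡ 3 (mod 4).
    Then x = 4 + 21·3 = 67, valid modulo lcm(21, 4) = 84: x ≡ 67 (mod 84).
  Combine with x ≡ 15 (mod 20): gcd(84, 20) = 4; 15 - 67 = -52, which IS divisible by 4, so compatible.
    Write x = 67 + 84·t and substitute into x ≡ 15 (mod 20): 84·t ≡ 15 − 67 = -52 (mod 20).
    Divide the congruence (and modulus) by g = 4: 21·t ≡ -13 (mod 5).
    Reduce coefficients mod 5: 1·t ≡ 2 (mod 5).
    So t ≡ 2 (mod 5).
    Then x = 67 + 84·2 = 235, valid modulo lcm(84, 20) = 420: x ≡ 235 (mod 420).
Verify: 235 mod 21 = 4, 235 mod 4 = 3, 235 mod 20 = 15.

x ≡ 235 (mod 420).


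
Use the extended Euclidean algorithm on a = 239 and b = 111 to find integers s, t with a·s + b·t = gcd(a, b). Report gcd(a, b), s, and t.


Euclidean algorithm on (239, 111) — divide until remainder is 0:
  239 = 2 · 111 + 17
  111 = 6 · 17 + 9
  17 = 1 · 9 + 8
  9 = 1 · 8 + 1
  8 = 8 · 1 + 0
gcd(239, 111) = 1.
Track Bezout coefficients alongside the remainders: start with r₀ = 239 = a·1 + b·0 (s = 1, t = 0) and r₁ = 111 = a·0 + b·1 (s = 0, t = 1); each new remainder r_{k+1} = r_{k-1} − q_k·r_k inherits s_{k+1} = s_{k-1} − q_k·s_k, t_{k+1} = t_{k-1} − q_k·t_k, so r_k = a·s_k + b·t_k at every step:
  q = 2: r = 17, s = 1 − 2·0 = 1, t = 0 − 2·1 = -2  (check: 239·1 + 111·(-2) = 17)
  q = 6: r = 9, s = 0 − 6·1 = -6, t = 1 − 6·(-2) = 13  (check: 239·(-6) + 111·13 = 9)
  q = 1: r = 8, s = 1 − 1·(-6) = 7, t = -2 − 1·13 = -15  (check: 239·7 + 111·(-15) = 8)
  q = 1: r = 1, s = -6 − 1·7 = -13, t = 13 − 1·(-15) = 28  (check: 239·(-13) + 111·28 = 1)
The row with r = 1 (the gcd) gives the Bezout coefficients s = -13, t = 28.
Result: 239 · (-13) + 111 · (28) = 1.

gcd(239, 111) = 1; s = -13, t = 28 (check: 239·(-13) + 111·28 = 1).


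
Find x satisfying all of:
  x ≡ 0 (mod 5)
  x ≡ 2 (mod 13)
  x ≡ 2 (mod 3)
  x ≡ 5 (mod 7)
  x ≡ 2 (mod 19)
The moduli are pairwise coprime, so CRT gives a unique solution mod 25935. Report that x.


Product of moduli M = 5 · 13 · 3 · 7 · 19 = 25935.
Merge one congruence at a time:
  Start: x ≡ 0 (mod 5).
  Combine with x ≡ 2 (mod 13); new modulus lcm = 65.
    Write x = 0 + 5·t and substitute into x ≡ 2 (mod 13): 5·t ≡ 2 − 0 = 2 (mod 13).
    The inverse of 5 mod 13 is 8 (since 5·8 = 40 = 3·13 + 1), so t ≡ 8·2 = 16 ≡ 3 (mod 13).
    Then x = 0 + 5·3 = 15, valid modulo lcm(5, 13) = 65: x ≡ 15 (mod 65).
  Combine with x ≡ 2 (mod 3); new modulus lcm = 195.
    Write x = 15 + 65·t and substitute into x ≡ 2 (mod 3): 65·t ≡ 2 − 15 = -13 (mod 3).
    Reduce coefficients mod 3: 2·t ≡ 2 (mod 3).
    The inverse of 2 mod 3 is 2 (since 2·2 = 4 = 1·3 + 1), so t ≡ 2·2 = 4 ≡ 1 (mod 3).
    Then x = 15 + 65·1 = 80, valid modulo lcm(65, 3) = 195: x ≡ 80 (mod 195).
  Combine with x ≡ 5 (mod 7); new modulus lcm = 1365.
    Write x = 80 + 195·t and substitute into x ≡ 5 (mod 7): 195·t ≡ 5 − 80 = -75 (mod 7).
    Reduce coefficients mod 7: 6·t ≡ 2 (mod 7).
    The inverse of 6 mod 7 is 6 (since 6·6 = 36 = 5·7 + 1), so t ≡ 6·2 = 12 ≡ 5 (mod 7).
    Then x = 80 + 195·5 = 1055, valid modulo lcm(195, 7) = 1365: x ≡ 1055 (mod 1365).
  Combine with x ≡ 2 (mod 19); new modulus lcm = 25935.
    Write x = 1055 + 1365·t and substitute into x ≡ 2 (mod 19): 1365·t ≡ 2 − 1055 = -1053 (mod 19).
    Reduce coefficients mod 19: 16·t ≡ 11 (mod 19).
    The inverse of 16 mod 19 is 6 (since 16·6 = 96 = 5·19 + 1), so t ≡ 6·11 = 66 ≡ 9 (mod 19).
    Then x = 1055 + 1365·9 = 13340, valid modulo lcm(1365, 19) = 25935: x ≡ 13340 (mod 25935).
Verify against each original: 13340 mod 5 = 0, 13340 mod 13 = 2, 13340 mod 3 = 2, 13340 mod 7 = 5, 13340 mod 19 = 2.

x ≡ 13340 (mod 25935).


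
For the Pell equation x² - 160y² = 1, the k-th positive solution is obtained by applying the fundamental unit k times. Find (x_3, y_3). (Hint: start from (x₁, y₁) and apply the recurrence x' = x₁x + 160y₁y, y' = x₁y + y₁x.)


Step 1: Find the fundamental solution (x₁, y₁) of x² - 160y² = 1.
  Expand √160 as a continued fraction. a₀ = ⌊√160⌋ = 12; iterate m_{k+1} = d_k·a_k − m_k, d_{k+1} = (160 − m_{k+1}²)/d_k, a_{k+1} = ⌊(a₀ + m_{k+1})/d_{k+1}⌋ (starting m₀ = 0, d₀ = 1), with convergents p_k = a_k·p_{k-1} + p_{k-2}, q_k = a_k·q_{k-1} + q_{k-2} (p₋₁ = 1, q₋₁ = 0):
  k = 0: a₀ = 12; p₀/q₀ = 12/1; p₀² − 160·q₀² = 144 − 160 = -16.
  k = 1: m = 12, d = 16, a = ⌊(12 + 12)/16⌋ = 1; p/q = (1·12 + 1)/(1·1 + 0) = 13/1; p² − 160·q² = 169 − 160 = 9.
  k = 2: m = 4, d = 9, a = ⌊(12 + 4)/9⌋ = 1; p/q = (1·13 + 12)/(1·1 + 1) = 25/2; p² − 160·q² = 625 − 640 = -15.
  k = 3: m = 5, d = 15, a = ⌊(12 + 5)/15⌋ = 1; p/q = (1·25 + 13)/(1·2 + 1) = 38/3; p² − 160·q² = 1444 − 1440 = 4.
  k = 4: m = 10, d = 4, a = ⌊(12 + 10)/4⌋ = 5; p/q = (5·38 + 25)/(5·3 + 2) = 215/17; p² − 160·q² = 46225 − 46240 = -15.
  k = 5: m = 10, d = 15, a = ⌊(12 + 10)/15⌋ = 1; p/q = (1·215 + 38)/(1·17 + 3) = 253/20; p² − 160·q² = 64009 − 64000 = 9.
  k = 6: m = 5, d = 9, a = ⌊(12 + 5)/9⌋ = 1; p/q = (1·253 + 215)/(1·20 + 17) = 468/37; p² − 160·q² = 219024 − 219040 = -16.
  k = 7: m = 4, d = 16, a = ⌊(12 + 4)/16⌋ = 1; p/q = (1·468 + 253)/(1·37 + 20) = 721/57; p² − 160·q² = 519841 − 519840 = 1.
  The first convergent with p² − 160·q² = 1 gives the fundamental solution (x₁, y₁) = (721, 57).
Step 2: Apply the recurrence (x_{n+1}, y_{n+1}) = (x₁x_n + 160y₁y_n, x₁y_n + y₁x_n) repeatedly.
  From (x_1, y_1) = (721, 57): x_2 = 721·721 + 160·57·57 = 1039681; y_2 = 721·57 + 57·721 = 82194.
  From (x_2, y_2) = (1039681, 82194): x_3 = 721·1039681 + 160·57·82194 = 1499219281; y_3 = 721·82194 + 57·1039681 = 118523691.
Step 3: Verify x_3² - 160·y_3² = 2247658452522156961 - 2247658452522156960 = 1 (should be 1). ✓

(x_1, y_1) = (721, 57); (x_3, y_3) = (1499219281, 118523691).


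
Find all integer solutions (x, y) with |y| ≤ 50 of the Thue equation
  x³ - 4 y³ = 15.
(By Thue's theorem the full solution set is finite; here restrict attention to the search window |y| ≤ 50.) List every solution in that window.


The equation is x³ - 4y³ = 15. For fixed y, x³ = 4·y³ + 15, so a solution requires the RHS to be a perfect cube.
Strategy: iterate y from -50 to 50, compute RHS = 4·y³ + 15, and check whether it is a (positive or negative) perfect cube.
Check small values of y:
  y = 0: RHS = 15 is not a perfect cube.
  y = 1: RHS = 19 is not a perfect cube.
  y = -1: RHS = 11 is not a perfect cube.
  y = 2: RHS = 47 is not a perfect cube.
  y = -2: RHS = -17 is not a perfect cube.
  y = 3: RHS = 123 is not a perfect cube.
  y = -3: RHS = -93 is not a perfect cube.
Continuing the search up to |y| = 50 finds no solutions either.
No (x, y) in the scanned range satisfies the equation.

No integer solutions with |y| ≤ 50.


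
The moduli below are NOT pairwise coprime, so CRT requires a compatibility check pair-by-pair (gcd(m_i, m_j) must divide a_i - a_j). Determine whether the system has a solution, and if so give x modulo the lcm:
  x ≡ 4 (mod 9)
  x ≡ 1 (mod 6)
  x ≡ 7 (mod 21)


Moduli 9, 6, 21 are not pairwise coprime, so CRT works modulo lcm(m_i) when all pairwise compatibility conditions hold.
Pairwise compatibility: gcd(m_i, m_j) must divide a_i - a_j for every pair.
Merge one congruence at a time:
  Start: x ≡ 4 (mod 9).
  Combine with x ≡ 1 (mod 6): gcd(9, 6) = 3; 1 - 4 = -3, which IS divisible by 3, so compatible.
    Write x = 4 + 9·t and substitute into x ≡ 1 (mod 6): 9·t ≡ 1 − 4 = -3 (mod 6).
    Divide the congruence (and modulus) by g = 3: 3·t ≡ -1 (mod 2).
    Reduce coefficients mod 2: 1·t ≡ 1 (mod 2).
    So t ≡ 1 (mod 2).
    Then x = 4 + 9·1 = 13, valid modulo lcm(9, 6) = 18: x ≡ 13 (mod 18).
  Combine with x ≡ 7 (mod 21): gcd(18, 21) = 3; 7 - 13 = -6, which IS divisible by 3, so compatible.
    Write x = 13 + 18·t and substitute into x ≡ 7 (mod 21): 18·t ≡ 7 − 13 = -6 (mod 21).
    Divide the congruence (and modulus) by g = 3: 6·t ≡ -2 (mod 7).
    Reduce coefficients mod 7: 6·t ≡ 5 (mod 7).
    The inverse of 6 mod 7 is 6 (since 6·6 = 36 = 5·7 + 1), so t ≡ 6·5 = 30 ≡ 2 (mod 7).
    Then x = 13 + 18·2 = 49, valid modulo lcm(18, 21) = 126: x ≡ 49 (mod 126).
Verify: 49 mod 9 = 4, 49 mod 6 = 1, 49 mod 21 = 7.

x ≡ 49 (mod 126).


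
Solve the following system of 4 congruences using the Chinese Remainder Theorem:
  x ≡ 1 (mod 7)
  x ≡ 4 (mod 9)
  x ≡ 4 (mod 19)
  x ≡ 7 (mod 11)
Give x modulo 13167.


Product of moduli M = 7 · 9 · 19 · 11 = 13167.
Merge one congruence at a time:
  Start: x ≡ 1 (mod 7).
  Combine with x ≡ 4 (mod 9); new modulus lcm = 63.
    Write x = 1 + 7·t and substitute into x ≡ 4 (mod 9): 7·t ≡ 4 − 1 = 3 (mod 9).
    The inverse of 7 mod 9 is 4 (since 7·4 = 28 = 3·9 + 1), so t ≡ 4·3 = 12 ≡ 3 (mod 9).
    Then x = 1 + 7·3 = 22, valid modulo lcm(7, 9) = 63: x ≡ 22 (mod 63).
  Combine with x ≡ 4 (mod 19); new modulus lcm = 1197.
    Write x = 22 + 63·t and substitute into x ≡ 4 (mod 19): 63·t ≡ 4 − 22 = -18 (mod 19).
    Reduce coefficients mod 19: 6·t ≡ 1 (mod 19).
    The inverse of 6 mod 19 is 16 (since 6·16 = 96 = 5·19 + 1), so t ≡ 16·1 = 16 ≡ 16 (mod 19).
    Then x = 22 + 63·16 = 1030, valid modulo lcm(63, 19) = 1197: x ≡ 1030 (mod 1197).
  Combine with x ≡ 7 (mod 11); new modulus lcm = 13167.
    Write x = 1030 + 1197·t and substitute into x ≡ 7 (mod 11): 1197·t ≡ 7 − 1030 = -1023 (mod 11).
    Reduce coefficients mod 11: 9·t ≡ 0 (mod 11).
    The inverse of 9 mod 11 is 5 (since 9·5 = 45 = 4·11 + 1), so t ≡ 5·0 = 0 ≡ 0 (mod 11).
    Then x = 1030 + 1197·0 = 1030, valid modulo lcm(1197, 11) = 13167: x ≡ 1030 (mod 13167).
Verify against each original: 1030 mod 7 = 1, 1030 mod 9 = 4, 1030 mod 19 = 4, 1030 mod 11 = 7.

x ≡ 1030 (mod 13167).
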